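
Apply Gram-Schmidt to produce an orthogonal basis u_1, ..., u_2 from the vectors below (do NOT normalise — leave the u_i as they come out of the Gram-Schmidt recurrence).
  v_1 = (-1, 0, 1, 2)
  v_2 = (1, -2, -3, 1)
Orthogonal basis:
  u_1 = (-1, 0, 1, 2)
  u_2 = (2/3, -2, -8/3, 5/3)

Apply the Gram-Schmidt recurrence
  u_1 = v_1
  u_i = v_i − Σ_{j<i} ((v_i · u_j) / (u_j · u_j)) · u_j.

Step by step this gives:
  u_1 = (-1, 0, 1, 2)
  u_2 = (2/3, -2, -8/3, 5/3)

Orthogonality check:
  u_2 · u_1 = 0 (should be 0)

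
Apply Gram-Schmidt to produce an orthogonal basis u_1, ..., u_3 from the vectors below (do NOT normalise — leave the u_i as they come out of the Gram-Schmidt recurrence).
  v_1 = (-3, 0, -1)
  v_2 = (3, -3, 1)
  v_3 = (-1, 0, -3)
Orthogonal basis:
  u_1 = (-3, 0, -1)
  u_2 = (0, -3, 0)
  u_3 = (4/5, 0, -12/5)

Apply the Gram-Schmidt recurrence
  u_1 = v_1
  u_i = v_i − Σ_{j<i} ((v_i · u_j) / (u_j · u_j)) · u_j.

Step by step this gives:
  u_1 = (-3, 0, -1)
  u_2 = (0, -3, 0)
  u_3 = (4/5, 0, -12/5)

Orthogonality check:
  u_2 · u_1 = 0 (should be 0)
  u_3 · u_1 = 0 (should be 0)
  u_3 · u_2 = 0 (should be 0)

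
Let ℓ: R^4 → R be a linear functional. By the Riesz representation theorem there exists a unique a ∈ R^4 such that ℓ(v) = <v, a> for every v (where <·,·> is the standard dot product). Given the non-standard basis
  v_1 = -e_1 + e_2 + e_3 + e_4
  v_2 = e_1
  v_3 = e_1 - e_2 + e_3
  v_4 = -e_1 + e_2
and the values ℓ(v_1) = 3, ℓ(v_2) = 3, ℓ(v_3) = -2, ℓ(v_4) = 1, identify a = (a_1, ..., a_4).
a = (3, 4, -1, 3)

Write a = (a_1, ..., a_4) in the standard basis. For each basis vector v_i, ℓ(v_i) = <v_i, a> is a linear equation in the a_j's. Collect the n equations into a matrix system V a = ℓ, where row i of V is v_i (expressed in the standard basis). Since V is invertible (lower-triangular with 1s on the diagonal, up to permutation), solve by back-substitution:
  V =
[[-1, 1, 1, 1],
 [1, 0, 0, 0],
 [1, -1, 1, 0],
 [-1, 1, 0, 0]]
  V a = (3, 3, -2, 1)
Solving gives a = (3, 4, -1, 3).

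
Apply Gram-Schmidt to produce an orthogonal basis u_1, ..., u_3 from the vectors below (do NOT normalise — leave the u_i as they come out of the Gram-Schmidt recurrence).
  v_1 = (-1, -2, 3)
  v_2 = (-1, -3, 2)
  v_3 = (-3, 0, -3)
Orthogonal basis:
  u_1 = (-1, -2, 3)
  u_2 = (-1/14, -8/7, -11/14)
  u_3 = (-10/3, 2/3, -2/3)

Apply the Gram-Schmidt recurrence
  u_1 = v_1
  u_i = v_i − Σ_{j<i} ((v_i · u_j) / (u_j · u_j)) · u_j.

Step by step this gives:
  u_1 = (-1, -2, 3)
  u_2 = (-1/14, -8/7, -11/14)
  u_3 = (-10/3, 2/3, -2/3)

Orthogonality check:
  u_2 · u_1 = 0 (should be 0)
  u_3 · u_1 = 0 (should be 0)
  u_3 · u_2 = 0 (should be 0)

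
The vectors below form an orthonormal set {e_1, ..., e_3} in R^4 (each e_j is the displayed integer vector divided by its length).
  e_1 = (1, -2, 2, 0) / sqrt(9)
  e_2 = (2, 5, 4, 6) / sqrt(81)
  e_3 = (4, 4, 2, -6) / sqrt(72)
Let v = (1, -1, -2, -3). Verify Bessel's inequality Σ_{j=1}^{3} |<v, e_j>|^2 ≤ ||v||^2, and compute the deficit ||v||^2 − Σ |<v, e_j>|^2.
Σ |<v, e_j>|^2 = 2141/162; ||v||^2 = 15; deficit = 289/162

Write each e_j = u_j / sqrt(<u_j, u_j>) where u_j is the displayed integer vector. Then <v, e_j> = <v, u_j> / sqrt(<u_j, u_j>), so |<v, e_j>|^2 = <v, u_j>^2 / <u_j, u_j>.
Coefficients: <v, e_1> = -1/sqrt(9), <v, e_2> = -29/sqrt(81), <v, e_3> = 14/sqrt(72).
Square and sum: Σ |<v, e_j>|^2 = 2141/162.
Compute ||v||^2 = v·v = 15.
Deficit = 15 − 2141/162 = 289/162 ≥ 0, confirming Bessel's inequality. (The deficit equals ||v − Σ <v,e_j> e_j||^2, the squared distance from v to span{e_j}.)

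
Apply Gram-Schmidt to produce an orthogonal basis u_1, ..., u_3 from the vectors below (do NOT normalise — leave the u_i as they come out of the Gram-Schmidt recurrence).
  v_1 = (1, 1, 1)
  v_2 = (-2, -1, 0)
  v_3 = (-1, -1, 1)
Orthogonal basis:
  u_1 = (1, 1, 1)
  u_2 = (-1, 0, 1)
  u_3 = (1/3, -2/3, 1/3)

Apply the Gram-Schmidt recurrence
  u_1 = v_1
  u_i = v_i − Σ_{j<i} ((v_i · u_j) / (u_j · u_j)) · u_j.

Step by step this gives:
  u_1 = (1, 1, 1)
  u_2 = (-1, 0, 1)
  u_3 = (1/3, -2/3, 1/3)

Orthogonality check:
  u_2 · u_1 = 0 (should be 0)
  u_3 · u_1 = 0 (should be 0)
  u_3 · u_2 = 0 (should be 0)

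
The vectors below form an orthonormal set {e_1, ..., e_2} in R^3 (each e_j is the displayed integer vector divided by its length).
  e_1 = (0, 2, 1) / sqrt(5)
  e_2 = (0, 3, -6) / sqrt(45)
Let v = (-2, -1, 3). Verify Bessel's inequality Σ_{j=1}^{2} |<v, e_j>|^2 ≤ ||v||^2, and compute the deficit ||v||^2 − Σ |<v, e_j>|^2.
Σ |<v, e_j>|^2 = 10; ||v||^2 = 14; deficit = 4

Write each e_j = u_j / sqrt(<u_j, u_j>) where u_j is the displayed integer vector. Then <v, e_j> = <v, u_j> / sqrt(<u_j, u_j>), so |<v, e_j>|^2 = <v, u_j>^2 / <u_j, u_j>.
Coefficients: <v, e_1> = 1/sqrt(5), <v, e_2> = -21/sqrt(45).
Square and sum: Σ |<v, e_j>|^2 = 10.
Compute ||v||^2 = v·v = 14.
Deficit = 14 − 10 = 4 ≥ 0, confirming Bessel's inequality. (The deficit equals ||v − Σ <v,e_j> e_j||^2, the squared distance from v to span{e_j}.)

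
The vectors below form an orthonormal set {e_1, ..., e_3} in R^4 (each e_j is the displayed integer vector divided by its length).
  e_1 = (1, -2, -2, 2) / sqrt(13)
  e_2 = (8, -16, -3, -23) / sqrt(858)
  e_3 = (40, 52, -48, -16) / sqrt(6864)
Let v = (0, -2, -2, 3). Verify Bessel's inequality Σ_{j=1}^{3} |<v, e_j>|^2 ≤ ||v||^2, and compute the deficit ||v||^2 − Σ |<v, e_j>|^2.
Σ |<v, e_j>|^2 = 433/26; ||v||^2 = 17; deficit = 9/26

Write each e_j = u_j / sqrt(<u_j, u_j>) where u_j is the displayed integer vector. Then <v, e_j> = <v, u_j> / sqrt(<u_j, u_j>), so |<v, e_j>|^2 = <v, u_j>^2 / <u_j, u_j>.
Coefficients: <v, e_1> = 14/sqrt(13), <v, e_2> = -31/sqrt(858), <v, e_3> = -56/sqrt(6864).
Square and sum: Σ |<v, e_j>|^2 = 433/26.
Compute ||v||^2 = v·v = 17.
Deficit = 17 − 433/26 = 9/26 ≥ 0, confirming Bessel's inequality. (The deficit equals ||v − Σ <v,e_j> e_j||^2, the squared distance from v to span{e_j}.)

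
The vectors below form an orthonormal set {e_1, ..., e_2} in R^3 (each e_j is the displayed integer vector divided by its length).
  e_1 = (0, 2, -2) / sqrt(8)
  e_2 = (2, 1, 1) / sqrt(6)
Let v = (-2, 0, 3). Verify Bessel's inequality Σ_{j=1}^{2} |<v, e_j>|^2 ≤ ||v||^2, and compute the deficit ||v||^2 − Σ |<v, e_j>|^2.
Σ |<v, e_j>|^2 = 14/3; ||v||^2 = 13; deficit = 25/3

Write each e_j = u_j / sqrt(<u_j, u_j>) where u_j is the displayed integer vector. Then <v, e_j> = <v, u_j> / sqrt(<u_j, u_j>), so |<v, e_j>|^2 = <v, u_j>^2 / <u_j, u_j>.
Coefficients: <v, e_1> = -6/sqrt(8), <v, e_2> = -1/sqrt(6).
Square and sum: Σ |<v, e_j>|^2 = 14/3.
Compute ||v||^2 = v·v = 13.
Deficit = 13 − 14/3 = 25/3 ≥ 0, confirming Bessel's inequality. (The deficit equals ||v − Σ <v,e_j> e_j||^2, the squared distance from v to span{e_j}.)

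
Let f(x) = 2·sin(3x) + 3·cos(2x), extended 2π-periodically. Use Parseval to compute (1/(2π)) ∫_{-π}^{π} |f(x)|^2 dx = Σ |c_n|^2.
Σ |c_n|^2 = 13/2

Expand |f|^2 and use orthogonality of {sin(nx), cos(mx)} on [-π, π]:
  ∫_{-π}^{π} sin(nx)^2 dx = π, ∫ cos(mx)^2 dx = π, and cross terms integrate to 0.
So ∫_{-π}^{π} f(x)^2 dx = 2^2 · π + 3^2 · π = (4 + 9)π.
Divide by 2π: (4 + 9)/2 = 13/2.
By Parseval, this equals Σ |c_n|^2.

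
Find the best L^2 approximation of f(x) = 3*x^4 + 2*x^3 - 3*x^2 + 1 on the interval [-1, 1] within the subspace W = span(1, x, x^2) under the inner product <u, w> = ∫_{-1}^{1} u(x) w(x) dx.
g(x) = -3*x^2/7 + 6*x/5 + 26/35

The best approximation g ∈ W is the orthogonal projection of f onto W. Writing g = a_0 + a_1 x + a_2 x^2, the coefficients solve the normal equations G · a = b where
  G_{ij} = <φ_i, φ_j> and b_i = <f, φ_i>, with φ_0 = 1, φ_1 = x, φ_2 = x^2.
G =
  [2, 0, 2/3]
  [0, 2/3, 0]
  [2/3, 0, 2/5],
b = (6/5, 4/5, 34/105).
Solving gives a_0 = 26/35, a_1 = 6/5, a_2 = -3/7, so
  g(x) = -3*x^2/7 + 6*x/5 + 26/35.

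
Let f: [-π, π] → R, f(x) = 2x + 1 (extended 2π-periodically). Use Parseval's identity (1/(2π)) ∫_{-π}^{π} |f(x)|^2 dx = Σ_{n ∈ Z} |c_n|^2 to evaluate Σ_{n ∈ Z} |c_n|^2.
Σ |c_n|^2 = 4π^2/3 + 1

Expand and integrate term by term over [-π, π]:
  ∫ (2x)^2 dx = 4·(2π^3/3); ∫ 2·2·(1)·x dx = 0 (odd integrand); ∫ 1^2 dx = 1·2π.
So (1/(2π)) ∫_{-π}^{π} (2x + 1)^2 dx = 4π^2/3 + 1 = 4π^2/3 + 1.
Parseval ⇒ Σ |c_n|^2 = 4π^2/3 + 1.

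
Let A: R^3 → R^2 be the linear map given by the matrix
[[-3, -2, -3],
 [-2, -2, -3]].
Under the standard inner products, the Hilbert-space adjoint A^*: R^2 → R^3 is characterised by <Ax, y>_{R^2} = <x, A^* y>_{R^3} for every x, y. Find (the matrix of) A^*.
A^* = A^T =
[[-3, -2],
 [-2, -2],
 [-3, -3]]

For real matrices with standard dot products, the defining identity <Ax, y> = <x, A^* y> gives (Ax)^T y = x^T (A^*) y, i.e. x^T A^T y = x^T (A^*) y. Since this holds for all x, y, we must have A^* = A^T. Therefore
A^* =
[[-3, -2],
 [-2, -2],
 [-3, -3]].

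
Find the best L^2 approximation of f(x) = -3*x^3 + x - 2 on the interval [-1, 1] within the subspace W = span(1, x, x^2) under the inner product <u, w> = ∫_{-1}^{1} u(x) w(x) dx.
g(x) = -4*x/5 - 2

The best approximation g ∈ W is the orthogonal projection of f onto W. Writing g = a_0 + a_1 x + a_2 x^2, the coefficients solve the normal equations G · a = b where
  G_{ij} = <φ_i, φ_j> and b_i = <f, φ_i>, with φ_0 = 1, φ_1 = x, φ_2 = x^2.
G =
  [2, 0, 2/3]
  [0, 2/3, 0]
  [2/3, 0, 2/5],
b = (-4, -8/15, -4/3).
Solving gives a_0 = -2, a_1 = -4/5, a_2 = 0, so
  g(x) = -4*x/5 - 2.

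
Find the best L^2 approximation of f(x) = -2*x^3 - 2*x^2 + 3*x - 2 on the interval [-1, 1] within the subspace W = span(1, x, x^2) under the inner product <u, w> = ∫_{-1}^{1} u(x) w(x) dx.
g(x) = -2*x^2 + 9*x/5 - 2

The best approximation g ∈ W is the orthogonal projection of f onto W. Writing g = a_0 + a_1 x + a_2 x^2, the coefficients solve the normal equations G · a = b where
  G_{ij} = <φ_i, φ_j> and b_i = <f, φ_i>, with φ_0 = 1, φ_1 = x, φ_2 = x^2.
G =
  [2, 0, 2/3]
  [0, 2/3, 0]
  [2/3, 0, 2/5],
b = (-16/3, 6/5, -32/15).
Solving gives a_0 = -2, a_1 = 9/5, a_2 = -2, so
  g(x) = -2*x^2 + 9*x/5 - 2.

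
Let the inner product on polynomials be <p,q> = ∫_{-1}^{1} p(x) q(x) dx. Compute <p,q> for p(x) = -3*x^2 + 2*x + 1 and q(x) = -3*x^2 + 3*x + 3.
<p,q> = 28/5

Expand the product: p(x)·q(x) = 9*x^4 - 15*x^3 - 6*x^2 + 9*x + 3.
∫_{-1}^{1} of each monomial x^k gives [2/(k+1) if k even, 0 if k odd]. Integrating term-by-term (or equivalently evaluating the antiderivative F(x) = 9*x^5/5 - 15*x^4/4 - 2*x^3 + 9*x^2/2 + 3*x at the endpoints):
  F(1) − F(−1) = 71/20 − (-41/20) = 28/5.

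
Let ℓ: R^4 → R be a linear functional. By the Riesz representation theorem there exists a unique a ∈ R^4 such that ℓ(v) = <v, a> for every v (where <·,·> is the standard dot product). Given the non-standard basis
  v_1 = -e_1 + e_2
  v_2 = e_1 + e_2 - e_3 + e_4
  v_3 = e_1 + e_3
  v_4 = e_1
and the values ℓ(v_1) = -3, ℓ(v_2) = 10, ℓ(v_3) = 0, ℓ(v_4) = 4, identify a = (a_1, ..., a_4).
a = (4, 1, -4, 1)

Write a = (a_1, ..., a_4) in the standard basis. For each basis vector v_i, ℓ(v_i) = <v_i, a> is a linear equation in the a_j's. Collect the n equations into a matrix system V a = ℓ, where row i of V is v_i (expressed in the standard basis). Since V is invertible (lower-triangular with 1s on the diagonal, up to permutation), solve by back-substitution:
  V =
[[-1, 1, 0, 0],
 [1, 1, -1, 1],
 [1, 0, 1, 0],
 [1, 0, 0, 0]]
  V a = (-3, 10, 0, 4)
Solving gives a = (4, 1, -4, 1).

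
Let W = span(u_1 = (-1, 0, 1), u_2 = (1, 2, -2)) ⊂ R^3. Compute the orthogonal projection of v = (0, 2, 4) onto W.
proj_W(v) = (-20/9, 8/9, 16/9)

Set up U = [u_1 | ... | u_2] ∈ R^(3×2). The projector onto W = col(U) is P = U (U^T U)^(-1) U^T.
Compute U^T U =
  [2, -3]
  [-3, 9],
and U^T v = (4, -4).
Solve U^T U · c = U^T v for the coefficients: c = (8/3, 4/9). The projection is proj_W(v) = U c.
Check: (v - proj_W(v)) · u_1 = 0  (should be 0).
Check: (v - proj_W(v)) · u_2 = 0  (should be 0).
Result: proj_W(v) = (-20/9, 8/9, 16/9).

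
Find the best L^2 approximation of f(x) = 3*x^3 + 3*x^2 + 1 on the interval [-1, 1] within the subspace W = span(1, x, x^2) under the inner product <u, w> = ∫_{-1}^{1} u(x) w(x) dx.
g(x) = 3*x^2 + 9*x/5 + 1

The best approximation g ∈ W is the orthogonal projection of f onto W. Writing g = a_0 + a_1 x + a_2 x^2, the coefficients solve the normal equations G · a = b where
  G_{ij} = <φ_i, φ_j> and b_i = <f, φ_i>, with φ_0 = 1, φ_1 = x, φ_2 = x^2.
G =
  [2, 0, 2/3]
  [0, 2/3, 0]
  [2/3, 0, 2/5],
b = (4, 6/5, 28/15).
Solving gives a_0 = 1, a_1 = 9/5, a_2 = 3, so
  g(x) = 3*x^2 + 9*x/5 + 1.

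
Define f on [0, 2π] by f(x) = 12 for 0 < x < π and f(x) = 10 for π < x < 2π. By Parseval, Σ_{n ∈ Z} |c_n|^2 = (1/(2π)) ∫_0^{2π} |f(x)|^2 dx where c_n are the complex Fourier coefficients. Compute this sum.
Σ |c_n|^2 = 122

Parseval equates the L^2 energy of f (normalised by 1/(2π)) with the ℓ^2 sum of its Fourier coefficients: (1/(2π)) ∫_0^{2π} |f|^2 = Σ |c_n|^2.
Compute the left side: (1/(2π)) [∫_0^π 12^2 dx + ∫_π^{2π} 10^2 dx] = (1/(2π)) · (144π + 100π) = (144 + 100)/2 = 122.
So Σ_{n ∈ Z} |c_n|^2 = 122.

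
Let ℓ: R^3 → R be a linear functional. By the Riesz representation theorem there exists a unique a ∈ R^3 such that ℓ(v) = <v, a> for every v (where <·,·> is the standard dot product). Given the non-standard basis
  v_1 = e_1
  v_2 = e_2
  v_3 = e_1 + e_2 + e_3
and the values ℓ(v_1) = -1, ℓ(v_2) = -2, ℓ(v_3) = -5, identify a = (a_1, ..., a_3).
a = (-1, -2, -2)

Write a = (a_1, ..., a_3) in the standard basis. For each basis vector v_i, ℓ(v_i) = <v_i, a> is a linear equation in the a_j's. Collect the n equations into a matrix system V a = ℓ, where row i of V is v_i (expressed in the standard basis). Since V is invertible (lower-triangular with 1s on the diagonal, up to permutation), solve by back-substitution:
  V =
[[1, 0, 0],
 [0, 1, 0],
 [1, 1, 1]]
  V a = (-1, -2, -5)
Solving gives a = (-1, -2, -2).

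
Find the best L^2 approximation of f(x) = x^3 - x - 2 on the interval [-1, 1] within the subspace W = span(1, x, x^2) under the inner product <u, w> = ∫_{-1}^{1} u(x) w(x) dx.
g(x) = -2*x/5 - 2

The best approximation g ∈ W is the orthogonal projection of f onto W. Writing g = a_0 + a_1 x + a_2 x^2, the coefficients solve the normal equations G · a = b where
  G_{ij} = <φ_i, φ_j> and b_i = <f, φ_i>, with φ_0 = 1, φ_1 = x, φ_2 = x^2.
G =
  [2, 0, 2/3]
  [0, 2/3, 0]
  [2/3, 0, 2/5],
b = (-4, -4/15, -4/3).
Solving gives a_0 = -2, a_1 = -2/5, a_2 = 0, so
  g(x) = -2*x/5 - 2.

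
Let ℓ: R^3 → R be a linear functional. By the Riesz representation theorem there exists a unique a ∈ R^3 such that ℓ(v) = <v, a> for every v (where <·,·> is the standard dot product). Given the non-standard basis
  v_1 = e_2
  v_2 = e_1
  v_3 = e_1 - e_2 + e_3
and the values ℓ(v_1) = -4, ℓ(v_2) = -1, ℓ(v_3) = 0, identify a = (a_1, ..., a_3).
a = (-1, -4, -3)

Write a = (a_1, ..., a_3) in the standard basis. For each basis vector v_i, ℓ(v_i) = <v_i, a> is a linear equation in the a_j's. Collect the n equations into a matrix system V a = ℓ, where row i of V is v_i (expressed in the standard basis). Since V is invertible (lower-triangular with 1s on the diagonal, up to permutation), solve by back-substitution:
  V =
[[0, 1, 0],
 [1, 0, 0],
 [1, -1, 1]]
  V a = (-4, -1, 0)
Solving gives a = (-1, -4, -3).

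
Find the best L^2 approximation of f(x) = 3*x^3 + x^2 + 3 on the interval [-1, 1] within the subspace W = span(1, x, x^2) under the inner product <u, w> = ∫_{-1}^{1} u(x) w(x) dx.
g(x) = x^2 + 9*x/5 + 3

The best approximation g ∈ W is the orthogonal projection of f onto W. Writing g = a_0 + a_1 x + a_2 x^2, the coefficients solve the normal equations G · a = b where
  G_{ij} = <φ_i, φ_j> and b_i = <f, φ_i>, with φ_0 = 1, φ_1 = x, φ_2 = x^2.
G =
  [2, 0, 2/3]
  [0, 2/3, 0]
  [2/3, 0, 2/5],
b = (20/3, 6/5, 12/5).
Solving gives a_0 = 3, a_1 = 9/5, a_2 = 1, so
  g(x) = x^2 + 9*x/5 + 3.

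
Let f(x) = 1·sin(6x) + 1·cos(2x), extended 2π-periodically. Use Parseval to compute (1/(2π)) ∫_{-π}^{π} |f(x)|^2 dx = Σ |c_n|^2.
Σ |c_n|^2 = 1

Expand |f|^2 and use orthogonality of {sin(nx), cos(mx)} on [-π, π]:
  ∫_{-π}^{π} sin(nx)^2 dx = π, ∫ cos(mx)^2 dx = π, and cross terms integrate to 0.
So ∫_{-π}^{π} f(x)^2 dx = 1^2 · π + 1^2 · π = (1 + 1)π.
Divide by 2π: (1 + 1)/2 = 1.
By Parseval, this equals Σ |c_n|^2.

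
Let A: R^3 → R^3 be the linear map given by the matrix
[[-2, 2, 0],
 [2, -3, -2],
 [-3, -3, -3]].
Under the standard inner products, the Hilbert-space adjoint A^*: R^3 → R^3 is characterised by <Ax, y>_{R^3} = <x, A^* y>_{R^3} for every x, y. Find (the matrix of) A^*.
A^* = A^T =
[[-2, 2, -3],
 [2, -3, -3],
 [0, -2, -3]]

For real matrices with standard dot products, the defining identity <Ax, y> = <x, A^* y> gives (Ax)^T y = x^T (A^*) y, i.e. x^T A^T y = x^T (A^*) y. Since this holds for all x, y, we must have A^* = A^T. Therefore
A^* =
[[-2, 2, -3],
 [2, -3, -3],
 [0, -2, -3]].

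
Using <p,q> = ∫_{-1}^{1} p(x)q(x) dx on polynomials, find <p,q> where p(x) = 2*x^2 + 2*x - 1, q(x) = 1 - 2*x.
<p,q> = -10/3

Expand the product: p(x)·q(x) = -4*x^3 - 2*x^2 + 4*x - 1.
∫_{-1}^{1} of each monomial x^k gives [2/(k+1) if k even, 0 if k odd]. Integrating term-by-term (or equivalently evaluating the antiderivative F(x) = -x^4 - 2*x^3/3 + 2*x^2 - x at the endpoints):
  F(1) − F(−1) = -2/3 − (8/3) = -10/3.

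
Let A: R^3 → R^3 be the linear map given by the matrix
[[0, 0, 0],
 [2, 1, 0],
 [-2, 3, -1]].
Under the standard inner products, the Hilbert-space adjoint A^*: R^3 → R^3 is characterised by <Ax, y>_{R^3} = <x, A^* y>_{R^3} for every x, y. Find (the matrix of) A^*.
A^* = A^T =
[[0, 2, -2],
 [0, 1, 3],
 [0, 0, -1]]

For real matrices with standard dot products, the defining identity <Ax, y> = <x, A^* y> gives (Ax)^T y = x^T (A^*) y, i.e. x^T A^T y = x^T (A^*) y. Since this holds for all x, y, we must have A^* = A^T. Therefore
A^* =
[[0, 2, -2],
 [0, 1, 3],
 [0, 0, -1]].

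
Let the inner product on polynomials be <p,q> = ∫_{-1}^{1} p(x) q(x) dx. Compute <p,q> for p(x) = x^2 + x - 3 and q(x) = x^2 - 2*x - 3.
<p,q> = 196/15

Expand the product: p(x)·q(x) = x^4 - x^3 - 8*x^2 + 3*x + 9.
∫_{-1}^{1} of each monomial x^k gives [2/(k+1) if k even, 0 if k odd]. Integrating term-by-term (or equivalently evaluating the antiderivative F(x) = x^5/5 - x^4/4 - 8*x^3/3 + 3*x^2/2 + 9*x at the endpoints):
  F(1) − F(−1) = 467/60 − (-317/60) = 196/15.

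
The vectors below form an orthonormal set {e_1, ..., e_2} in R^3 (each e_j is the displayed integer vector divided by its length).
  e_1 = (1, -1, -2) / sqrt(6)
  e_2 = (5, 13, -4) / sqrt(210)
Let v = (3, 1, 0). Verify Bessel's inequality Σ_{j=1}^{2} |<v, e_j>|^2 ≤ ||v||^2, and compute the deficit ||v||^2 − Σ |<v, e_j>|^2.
Σ |<v, e_j>|^2 = 22/5; ||v||^2 = 10; deficit = 28/5

Write each e_j = u_j / sqrt(<u_j, u_j>) where u_j is the displayed integer vector. Then <v, e_j> = <v, u_j> / sqrt(<u_j, u_j>), so |<v, e_j>|^2 = <v, u_j>^2 / <u_j, u_j>.
Coefficients: <v, e_1> = 2/sqrt(6), <v, e_2> = 28/sqrt(210).
Square and sum: Σ |<v, e_j>|^2 = 22/5.
Compute ||v||^2 = v·v = 10.
Deficit = 10 − 22/5 = 28/5 ≥ 0, confirming Bessel's inequality. (The deficit equals ||v − Σ <v,e_j> e_j||^2, the squared distance from v to span{e_j}.)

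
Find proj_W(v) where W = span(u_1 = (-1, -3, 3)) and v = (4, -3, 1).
proj_W(v) = (-8/19, -24/19, 24/19)

Set up U = [u_1 | ... | u_1] ∈ R^(3×1). The projector onto W = col(U) is P = U (U^T U)^(-1) U^T.
Compute U^T U =
  [19],
and U^T v = (8).
Solve U^T U · c = U^T v for the coefficients: c = (8/19). The projection is proj_W(v) = U c.
Check: (v - proj_W(v)) · u_1 = 0  (should be 0).
Result: proj_W(v) = (-8/19, -24/19, 24/19).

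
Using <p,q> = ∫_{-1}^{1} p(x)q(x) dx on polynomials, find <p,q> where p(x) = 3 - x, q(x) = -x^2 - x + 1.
<p,q> = 14/3

Expand the product: p(x)·q(x) = x^3 - 2*x^2 - 4*x + 3.
∫_{-1}^{1} of each monomial x^k gives [2/(k+1) if k even, 0 if k odd]. Integrating term-by-term (or equivalently evaluating the antiderivative F(x) = x^4/4 - 2*x^3/3 - 2*x^2 + 3*x at the endpoints):
  F(1) − F(−1) = 7/12 − (-49/12) = 14/3.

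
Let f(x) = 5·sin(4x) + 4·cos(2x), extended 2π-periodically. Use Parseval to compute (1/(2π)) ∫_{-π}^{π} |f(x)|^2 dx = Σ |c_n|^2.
Σ |c_n|^2 = 41/2

Expand |f|^2 and use orthogonality of {sin(nx), cos(mx)} on [-π, π]:
  ∫_{-π}^{π} sin(nx)^2 dx = π, ∫ cos(mx)^2 dx = π, and cross terms integrate to 0.
So ∫_{-π}^{π} f(x)^2 dx = 5^2 · π + 4^2 · π = (25 + 16)π.
Divide by 2π: (25 + 16)/2 = 41/2.
By Parseval, this equals Σ |c_n|^2.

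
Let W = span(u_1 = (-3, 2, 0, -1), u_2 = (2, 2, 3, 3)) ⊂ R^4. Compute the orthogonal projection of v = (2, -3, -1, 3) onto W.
proj_W(v) = (1072/339, -778/339, -19/113, 313/339)

Set up U = [u_1 | ... | u_2] ∈ R^(4×2). The projector onto W = col(U) is P = U (U^T U)^(-1) U^T.
Compute U^T U =
  [14, -5]
  [-5, 26],
and U^T v = (-15, 4).
Solve U^T U · c = U^T v for the coefficients: c = (-370/339, -19/339). The projection is proj_W(v) = U c.
Check: (v - proj_W(v)) · u_1 = 0  (should be 0).
Check: (v - proj_W(v)) · u_2 = 0  (should be 0).
Result: proj_W(v) = (1072/339, -778/339, -19/113, 313/339).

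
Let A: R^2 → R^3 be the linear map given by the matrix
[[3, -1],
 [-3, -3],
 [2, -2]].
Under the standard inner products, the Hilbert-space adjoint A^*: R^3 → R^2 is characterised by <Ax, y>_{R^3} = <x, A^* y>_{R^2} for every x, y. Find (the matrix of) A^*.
A^* = A^T =
[[3, -3, 2],
 [-1, -3, -2]]

For real matrices with standard dot products, the defining identity <Ax, y> = <x, A^* y> gives (Ax)^T y = x^T (A^*) y, i.e. x^T A^T y = x^T (A^*) y. Since this holds for all x, y, we must have A^* = A^T. Therefore
A^* =
[[3, -3, 2],
 [-1, -3, -2]].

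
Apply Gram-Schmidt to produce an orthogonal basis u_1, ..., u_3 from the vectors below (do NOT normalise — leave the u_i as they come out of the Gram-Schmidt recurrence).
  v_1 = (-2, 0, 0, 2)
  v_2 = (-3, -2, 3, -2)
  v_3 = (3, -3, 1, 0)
Orthogonal basis:
  u_1 = (-2, 0, 0, 2)
  u_2 = (-5/2, -2, 3, -5/2)
  u_3 = (28/17, -49/17, 14/17, 28/17)

Apply the Gram-Schmidt recurrence
  u_1 = v_1
  u_i = v_i − Σ_{j<i} ((v_i · u_j) / (u_j · u_j)) · u_j.

Step by step this gives:
  u_1 = (-2, 0, 0, 2)
  u_2 = (-5/2, -2, 3, -5/2)
  u_3 = (28/17, -49/17, 14/17, 28/17)

Orthogonality check:
  u_2 · u_1 = 0 (should be 0)
  u_3 · u_1 = 0 (should be 0)
  u_3 · u_2 = 0 (should be 0)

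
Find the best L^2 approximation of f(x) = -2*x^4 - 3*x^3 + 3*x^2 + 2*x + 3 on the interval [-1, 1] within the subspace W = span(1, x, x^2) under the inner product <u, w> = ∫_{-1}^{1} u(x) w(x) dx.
g(x) = 9*x^2/7 + x/5 + 111/35

The best approximation g ∈ W is the orthogonal projection of f onto W. Writing g = a_0 + a_1 x + a_2 x^2, the coefficients solve the normal equations G · a = b where
  G_{ij} = <φ_i, φ_j> and b_i = <f, φ_i>, with φ_0 = 1, φ_1 = x, φ_2 = x^2.
G =
  [2, 0, 2/3]
  [0, 2/3, 0]
  [2/3, 0, 2/5],
b = (36/5, 2/15, 92/35).
Solving gives a_0 = 111/35, a_1 = 1/5, a_2 = 9/7, so
  g(x) = 9*x^2/7 + x/5 + 111/35.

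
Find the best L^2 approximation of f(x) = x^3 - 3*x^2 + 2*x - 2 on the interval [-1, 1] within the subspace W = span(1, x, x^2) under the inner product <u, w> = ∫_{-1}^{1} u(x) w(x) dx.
g(x) = -3*x^2 + 13*x/5 - 2

The best approximation g ∈ W is the orthogonal projection of f onto W. Writing g = a_0 + a_1 x + a_2 x^2, the coefficients solve the normal equations G · a = b where
  G_{ij} = <φ_i, φ_j> and b_i = <f, φ_i>, with φ_0 = 1, φ_1 = x, φ_2 = x^2.
G =
  [2, 0, 2/3]
  [0, 2/3, 0]
  [2/3, 0, 2/5],
b = (-6, 26/15, -38/15).
Solving gives a_0 = -2, a_1 = 13/5, a_2 = -3, so
  g(x) = -3*x^2 + 13*x/5 - 2.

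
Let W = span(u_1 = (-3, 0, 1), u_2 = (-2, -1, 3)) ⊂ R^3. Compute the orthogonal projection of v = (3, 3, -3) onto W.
proj_W(v) = (162/59, 72/59, -222/59)

Set up U = [u_1 | ... | u_2] ∈ R^(3×2). The projector onto W = col(U) is P = U (U^T U)^(-1) U^T.
Compute U^T U =
  [10, 9]
  [9, 14],
and U^T v = (-12, -18).
Solve U^T U · c = U^T v for the coefficients: c = (-6/59, -72/59). The projection is proj_W(v) = U c.
Check: (v - proj_W(v)) · u_1 = 0  (should be 0).
Check: (v - proj_W(v)) · u_2 = 0  (should be 0).
Result: proj_W(v) = (162/59, 72/59, -222/59).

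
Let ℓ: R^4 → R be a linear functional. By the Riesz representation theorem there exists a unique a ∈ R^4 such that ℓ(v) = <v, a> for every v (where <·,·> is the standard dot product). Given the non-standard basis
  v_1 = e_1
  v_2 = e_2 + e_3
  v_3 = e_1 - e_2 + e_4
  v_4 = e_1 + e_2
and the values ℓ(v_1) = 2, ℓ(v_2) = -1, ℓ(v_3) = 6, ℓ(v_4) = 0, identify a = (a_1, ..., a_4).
a = (2, -2, 1, 2)

Write a = (a_1, ..., a_4) in the standard basis. For each basis vector v_i, ℓ(v_i) = <v_i, a> is a linear equation in the a_j's. Collect the n equations into a matrix system V a = ℓ, where row i of V is v_i (expressed in the standard basis). Since V is invertible (lower-triangular with 1s on the diagonal, up to permutation), solve by back-substitution:
  V =
[[1, 0, 0, 0],
 [0, 1, 1, 0],
 [1, -1, 0, 1],
 [1, 1, 0, 0]]
  V a = (2, -1, 6, 0)
Solving gives a = (2, -2, 1, 2).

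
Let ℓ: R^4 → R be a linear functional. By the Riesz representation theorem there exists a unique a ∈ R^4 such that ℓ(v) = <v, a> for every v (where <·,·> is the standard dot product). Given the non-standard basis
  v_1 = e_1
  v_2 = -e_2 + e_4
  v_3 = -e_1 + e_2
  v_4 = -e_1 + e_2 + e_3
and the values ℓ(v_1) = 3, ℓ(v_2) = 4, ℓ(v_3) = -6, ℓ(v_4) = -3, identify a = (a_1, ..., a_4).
a = (3, -3, 3, 1)

Write a = (a_1, ..., a_4) in the standard basis. For each basis vector v_i, ℓ(v_i) = <v_i, a> is a linear equation in the a_j's. Collect the n equations into a matrix system V a = ℓ, where row i of V is v_i (expressed in the standard basis). Since V is invertible (lower-triangular with 1s on the diagonal, up to permutation), solve by back-substitution:
  V =
[[1, 0, 0, 0],
 [0, -1, 0, 1],
 [-1, 1, 0, 0],
 [-1, 1, 1, 0]]
  V a = (3, 4, -6, -3)
Solving gives a = (3, -3, 3, 1).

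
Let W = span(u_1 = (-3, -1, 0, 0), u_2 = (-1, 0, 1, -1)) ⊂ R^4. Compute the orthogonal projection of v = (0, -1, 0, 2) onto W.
proj_W(v) = (-4/21, -3/7, -23/21, 23/21)

Set up U = [u_1 | ... | u_2] ∈ R^(4×2). The projector onto W = col(U) is P = U (U^T U)^(-1) U^T.
Compute U^T U =
  [10, 3]
  [3, 3],
and U^T v = (1, -2).
Solve U^T U · c = U^T v for the coefficients: c = (3/7, -23/21). The projection is proj_W(v) = U c.
Check: (v - proj_W(v)) · u_1 = 0  (should be 0).
Check: (v - proj_W(v)) · u_2 = 0  (should be 0).
Result: proj_W(v) = (-4/21, -3/7, -23/21, 23/21).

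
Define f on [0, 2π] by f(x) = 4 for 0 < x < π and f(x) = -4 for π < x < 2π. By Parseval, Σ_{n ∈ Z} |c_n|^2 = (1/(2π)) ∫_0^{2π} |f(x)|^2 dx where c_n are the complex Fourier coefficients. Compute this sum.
Σ |c_n|^2 = 16

Parseval equates the L^2 energy of f (normalised by 1/(2π)) with the ℓ^2 sum of its Fourier coefficients: (1/(2π)) ∫_0^{2π} |f|^2 = Σ |c_n|^2.
Compute the left side: (1/(2π)) [∫_0^π 4^2 dx + ∫_π^{2π} (-4)^2 dx] = (1/(2π)) · (16π + 16π) = (16 + 16)/2 = 16.
So Σ_{n ∈ Z} |c_n|^2 = 16.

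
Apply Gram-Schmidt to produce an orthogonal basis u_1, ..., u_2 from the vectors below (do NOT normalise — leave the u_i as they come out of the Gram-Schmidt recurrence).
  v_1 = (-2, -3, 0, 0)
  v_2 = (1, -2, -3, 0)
Orthogonal basis:
  u_1 = (-2, -3, 0, 0)
  u_2 = (21/13, -14/13, -3, 0)

Apply the Gram-Schmidt recurrence
  u_1 = v_1
  u_i = v_i − Σ_{j<i} ((v_i · u_j) / (u_j · u_j)) · u_j.

Step by step this gives:
  u_1 = (-2, -3, 0, 0)
  u_2 = (21/13, -14/13, -3, 0)

Orthogonality check:
  u_2 · u_1 = 0 (should be 0)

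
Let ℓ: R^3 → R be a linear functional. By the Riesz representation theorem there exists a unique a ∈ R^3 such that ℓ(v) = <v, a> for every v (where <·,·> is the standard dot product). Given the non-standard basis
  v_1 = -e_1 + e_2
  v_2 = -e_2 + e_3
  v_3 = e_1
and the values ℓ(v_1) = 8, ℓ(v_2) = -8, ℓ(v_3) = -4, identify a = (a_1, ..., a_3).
a = (-4, 4, -4)

Write a = (a_1, ..., a_3) in the standard basis. For each basis vector v_i, ℓ(v_i) = <v_i, a> is a linear equation in the a_j's. Collect the n equations into a matrix system V a = ℓ, where row i of V is v_i (expressed in the standard basis). Since V is invertible (lower-triangular with 1s on the diagonal, up to permutation), solve by back-substitution:
  V =
[[-1, 1, 0],
 [0, -1, 1],
 [1, 0, 0]]
  V a = (8, -8, -4)
Solving gives a = (-4, 4, -4).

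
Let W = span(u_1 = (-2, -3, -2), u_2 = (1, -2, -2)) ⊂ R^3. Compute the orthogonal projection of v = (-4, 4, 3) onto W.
proj_W(v) = (-334/89, 290/89, 344/89)

Set up U = [u_1 | ... | u_2] ∈ R^(3×2). The projector onto W = col(U) is P = U (U^T U)^(-1) U^T.
Compute U^T U =
  [17, 8]
  [8, 9],
and U^T v = (-10, -18).
Solve U^T U · c = U^T v for the coefficients: c = (54/89, -226/89). The projection is proj_W(v) = U c.
Check: (v - proj_W(v)) · u_1 = 0  (should be 0).
Check: (v - proj_W(v)) · u_2 = 0  (should be 0).
Result: proj_W(v) = (-334/89, 290/89, 344/89).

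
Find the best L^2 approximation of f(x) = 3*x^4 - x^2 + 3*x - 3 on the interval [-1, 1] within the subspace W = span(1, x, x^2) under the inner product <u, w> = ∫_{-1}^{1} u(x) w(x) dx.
g(x) = 11*x^2/7 + 3*x - 114/35

The best approximation g ∈ W is the orthogonal projection of f onto W. Writing g = a_0 + a_1 x + a_2 x^2, the coefficients solve the normal equations G · a = b where
  G_{ij} = <φ_i, φ_j> and b_i = <f, φ_i>, with φ_0 = 1, φ_1 = x, φ_2 = x^2.
G =
  [2, 0, 2/3]
  [0, 2/3, 0]
  [2/3, 0, 2/5],
b = (-82/15, 2, -54/35).
Solving gives a_0 = -114/35, a_1 = 3, a_2 = 11/7, so
  g(x) = 11*x^2/7 + 3*x - 114/35.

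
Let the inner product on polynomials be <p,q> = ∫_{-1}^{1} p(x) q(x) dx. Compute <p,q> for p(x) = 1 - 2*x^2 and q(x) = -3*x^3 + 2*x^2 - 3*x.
<p,q> = -4/15

Expand the product: p(x)·q(x) = 6*x^5 - 4*x^4 + 3*x^3 + 2*x^2 - 3*x.
∫_{-1}^{1} of each monomial x^k gives [2/(k+1) if k even, 0 if k odd]. Integrating term-by-term (or equivalently evaluating the antiderivative F(x) = x^6 - 4*x^5/5 + 3*x^4/4 + 2*x^3/3 - 3*x^2/2 at the endpoints):
  F(1) − F(−1) = 7/60 − (23/60) = -4/15.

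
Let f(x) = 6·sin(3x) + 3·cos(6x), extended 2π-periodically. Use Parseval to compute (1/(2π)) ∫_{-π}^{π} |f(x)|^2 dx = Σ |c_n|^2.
Σ |c_n|^2 = 45/2

Expand |f|^2 and use orthogonality of {sin(nx), cos(mx)} on [-π, π]:
  ∫_{-π}^{π} sin(nx)^2 dx = π, ∫ cos(mx)^2 dx = π, and cross terms integrate to 0.
So ∫_{-π}^{π} f(x)^2 dx = 6^2 · π + 3^2 · π = (36 + 9)π.
Divide by 2π: (36 + 9)/2 = 45/2.
By Parseval, this equals Σ |c_n|^2.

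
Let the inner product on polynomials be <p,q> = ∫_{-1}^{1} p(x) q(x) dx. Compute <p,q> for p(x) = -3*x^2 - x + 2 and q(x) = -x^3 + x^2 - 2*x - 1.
<p,q> = -2/15

Expand the product: p(x)·q(x) = 3*x^5 - 2*x^4 + 3*x^3 + 7*x^2 - 3*x - 2.
∫_{-1}^{1} of each monomial x^k gives [2/(k+1) if k even, 0 if k odd]. Integrating term-by-term (or equivalently evaluating the antiderivative F(x) = x^6/2 - 2*x^5/5 + 3*x^4/4 + 7*x^3/3 - 3*x^2/2 - 2*x at the endpoints):
  F(1) − F(−1) = -19/60 − (-11/60) = -2/15.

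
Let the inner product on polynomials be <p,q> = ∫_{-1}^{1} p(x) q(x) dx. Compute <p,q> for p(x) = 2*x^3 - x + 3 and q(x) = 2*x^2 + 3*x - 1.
<p,q> = -8/5

Expand the product: p(x)·q(x) = 4*x^5 + 6*x^4 - 4*x^3 + 3*x^2 + 10*x - 3.
∫_{-1}^{1} of each monomial x^k gives [2/(k+1) if k even, 0 if k odd]. Integrating term-by-term (or equivalently evaluating the antiderivative F(x) = 2*x^6/3 + 6*x^5/5 - x^4 + x^3 + 5*x^2 - 3*x at the endpoints):
  F(1) − F(−1) = 58/15 − (82/15) = -8/5.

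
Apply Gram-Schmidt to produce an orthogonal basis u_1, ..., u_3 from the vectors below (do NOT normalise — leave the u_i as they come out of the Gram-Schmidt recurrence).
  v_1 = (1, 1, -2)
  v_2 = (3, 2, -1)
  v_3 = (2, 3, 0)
Orthogonal basis:
  u_1 = (1, 1, -2)
  u_2 = (11/6, 5/6, 4/3)
  u_3 = (-27/35, 9/7, 9/35)

Apply the Gram-Schmidt recurrence
  u_1 = v_1
  u_i = v_i − Σ_{j<i} ((v_i · u_j) / (u_j · u_j)) · u_j.

Step by step this gives:
  u_1 = (1, 1, -2)
  u_2 = (11/6, 5/6, 4/3)
  u_3 = (-27/35, 9/7, 9/35)

Orthogonality check:
  u_2 · u_1 = 0 (should be 0)
  u_3 · u_1 = 0 (should be 0)
  u_3 · u_2 = 0 (should be 0)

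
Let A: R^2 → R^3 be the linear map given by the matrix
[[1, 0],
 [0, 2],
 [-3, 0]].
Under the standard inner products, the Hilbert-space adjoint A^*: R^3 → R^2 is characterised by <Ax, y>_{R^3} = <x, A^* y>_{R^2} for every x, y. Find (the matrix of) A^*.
A^* = A^T =
[[1, 0, -3],
 [0, 2, 0]]

For real matrices with standard dot products, the defining identity <Ax, y> = <x, A^* y> gives (Ax)^T y = x^T (A^*) y, i.e. x^T A^T y = x^T (A^*) y. Since this holds for all x, y, we must have A^* = A^T. Therefore
A^* =
[[1, 0, -3],
 [0, 2, 0]].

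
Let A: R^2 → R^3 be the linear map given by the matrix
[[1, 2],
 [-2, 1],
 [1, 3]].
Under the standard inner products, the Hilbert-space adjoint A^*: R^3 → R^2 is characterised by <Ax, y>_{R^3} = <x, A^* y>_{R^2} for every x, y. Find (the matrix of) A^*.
A^* = A^T =
[[1, -2, 1],
 [2, 1, 3]]

For real matrices with standard dot products, the defining identity <Ax, y> = <x, A^* y> gives (Ax)^T y = x^T (A^*) y, i.e. x^T A^T y = x^T (A^*) y. Since this holds for all x, y, we must have A^* = A^T. Therefore
A^* =
[[1, -2, 1],
 [2, 1, 3]].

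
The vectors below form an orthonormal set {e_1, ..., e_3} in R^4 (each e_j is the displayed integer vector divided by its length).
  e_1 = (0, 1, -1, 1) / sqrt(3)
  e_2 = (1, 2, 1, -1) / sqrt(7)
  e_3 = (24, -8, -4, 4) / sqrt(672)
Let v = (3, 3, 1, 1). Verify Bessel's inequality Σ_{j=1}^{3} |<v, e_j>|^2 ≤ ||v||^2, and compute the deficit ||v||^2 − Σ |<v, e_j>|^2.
Σ |<v, e_j>|^2 = 18; ||v||^2 = 20; deficit = 2

Write each e_j = u_j / sqrt(<u_j, u_j>) where u_j is the displayed integer vector. Then <v, e_j> = <v, u_j> / sqrt(<u_j, u_j>), so |<v, e_j>|^2 = <v, u_j>^2 / <u_j, u_j>.
Coefficients: <v, e_1> = 3/sqrt(3), <v, e_2> = 9/sqrt(7), <v, e_3> = 48/sqrt(672).
Square and sum: Σ |<v, e_j>|^2 = 18.
Compute ||v||^2 = v·v = 20.
Deficit = 20 − 18 = 2 ≥ 0, confirming Bessel's inequality. (The deficit equals ||v − Σ <v,e_j> e_j||^2, the squared distance from v to span{e_j}.)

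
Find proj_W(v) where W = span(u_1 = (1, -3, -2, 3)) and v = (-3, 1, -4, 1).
proj_W(v) = (5/23, -15/23, -10/23, 15/23)

Set up U = [u_1 | ... | u_1] ∈ R^(4×1). The projector onto W = col(U) is P = U (U^T U)^(-1) U^T.
Compute U^T U =
  [23],
and U^T v = (5).
Solve U^T U · c = U^T v for the coefficients: c = (5/23). The projection is proj_W(v) = U c.
Check: (v - proj_W(v)) · u_1 = 0  (should be 0).
Result: proj_W(v) = (5/23, -15/23, -10/23, 15/23).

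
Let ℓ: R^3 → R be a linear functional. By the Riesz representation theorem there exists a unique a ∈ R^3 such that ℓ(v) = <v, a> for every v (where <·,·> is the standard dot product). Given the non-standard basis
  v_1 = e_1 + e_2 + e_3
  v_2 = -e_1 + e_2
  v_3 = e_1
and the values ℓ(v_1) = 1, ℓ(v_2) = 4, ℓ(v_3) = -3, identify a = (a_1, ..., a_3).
a = (-3, 1, 3)

Write a = (a_1, ..., a_3) in the standard basis. For each basis vector v_i, ℓ(v_i) = <v_i, a> is a linear equation in the a_j's. Collect the n equations into a matrix system V a = ℓ, where row i of V is v_i (expressed in the standard basis). Since V is invertible (lower-triangular with 1s on the diagonal, up to permutation), solve by back-substitution:
  V =
[[1, 1, 1],
 [-1, 1, 0],
 [1, 0, 0]]
  V a = (1, 4, -3)
Solving gives a = (-3, 1, 3).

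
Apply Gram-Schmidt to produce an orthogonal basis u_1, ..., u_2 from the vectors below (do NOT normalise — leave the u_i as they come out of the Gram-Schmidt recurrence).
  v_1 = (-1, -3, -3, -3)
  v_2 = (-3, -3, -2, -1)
Orthogonal basis:
  u_1 = (-1, -3, -3, -3)
  u_2 = (-9/4, -3/4, 1/4, 5/4)

Apply the Gram-Schmidt recurrence
  u_1 = v_1
  u_i = v_i − Σ_{j<i} ((v_i · u_j) / (u_j · u_j)) · u_j.

Step by step this gives:
  u_1 = (-1, -3, -3, -3)
  u_2 = (-9/4, -3/4, 1/4, 5/4)

Orthogonality check:
  u_2 · u_1 = 0 (should be 0)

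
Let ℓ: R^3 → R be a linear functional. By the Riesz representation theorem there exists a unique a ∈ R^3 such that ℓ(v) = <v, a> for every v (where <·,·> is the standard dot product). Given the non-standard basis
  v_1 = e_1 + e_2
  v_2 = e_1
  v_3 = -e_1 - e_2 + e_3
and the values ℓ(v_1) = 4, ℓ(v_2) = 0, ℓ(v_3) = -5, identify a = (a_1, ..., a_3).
a = (0, 4, -1)

Write a = (a_1, ..., a_3) in the standard basis. For each basis vector v_i, ℓ(v_i) = <v_i, a> is a linear equation in the a_j's. Collect the n equations into a matrix system V a = ℓ, where row i of V is v_i (expressed in the standard basis). Since V is invertible (lower-triangular with 1s on the diagonal, up to permutation), solve by back-substitution:
  V =
[[1, 1, 0],
 [1, 0, 0],
 [-1, -1, 1]]
  V a = (4, 0, -5)
Solving gives a = (0, 4, -1).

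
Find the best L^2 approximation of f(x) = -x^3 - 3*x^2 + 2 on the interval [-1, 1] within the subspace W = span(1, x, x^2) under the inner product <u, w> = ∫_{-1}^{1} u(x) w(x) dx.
g(x) = -3*x^2 - 3*x/5 + 2

The best approximation g ∈ W is the orthogonal projection of f onto W. Writing g = a_0 + a_1 x + a_2 x^2, the coefficients solve the normal equations G · a = b where
  G_{ij} = <φ_i, φ_j> and b_i = <f, φ_i>, with φ_0 = 1, φ_1 = x, φ_2 = x^2.
G =
  [2, 0, 2/3]
  [0, 2/3, 0]
  [2/3, 0, 2/5],
b = (2, -2/5, 2/15).
Solving gives a_0 = 2, a_1 = -3/5, a_2 = -3, so
  g(x) = -3*x^2 - 3*x/5 + 2.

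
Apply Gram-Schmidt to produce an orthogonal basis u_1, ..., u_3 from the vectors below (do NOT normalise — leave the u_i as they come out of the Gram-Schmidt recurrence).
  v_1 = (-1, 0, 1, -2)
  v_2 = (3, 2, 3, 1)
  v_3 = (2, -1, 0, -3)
Orthogonal basis:
  u_1 = (-1, 0, 1, -2)
  u_2 = (8/3, 2, 10/3, 1/3)
  u_3 = (160/67, -81/67, -68/67, -114/67)

Apply the Gram-Schmidt recurrence
  u_1 = v_1
  u_i = v_i − Σ_{j<i} ((v_i · u_j) / (u_j · u_j)) · u_j.

Step by step this gives:
  u_1 = (-1, 0, 1, -2)
  u_2 = (8/3, 2, 10/3, 1/3)
  u_3 = (160/67, -81/67, -68/67, -114/67)

Orthogonality check:
  u_2 · u_1 = 0 (should be 0)
  u_3 · u_1 = 0 (should be 0)
  u_3 · u_2 = 0 (should be 0)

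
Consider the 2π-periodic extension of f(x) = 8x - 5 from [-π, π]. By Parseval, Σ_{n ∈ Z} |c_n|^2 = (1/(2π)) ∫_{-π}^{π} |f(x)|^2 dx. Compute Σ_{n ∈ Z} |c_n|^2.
Σ |c_n|^2 = 64π^2/3 + 25

Expand and integrate term by term over [-π, π]:
  ∫ (8x)^2 dx = 64·(2π^3/3); ∫ 2·8·(-5)·x dx = 0 (odd integrand); ∫ (-5)^2 dx = 25·2π.
So (1/(2π)) ∫_{-π}^{π} (8x - 5)^2 dx = 64π^2/3 + 25 = 64π^2/3 + 25.
Parseval ⇒ Σ |c_n|^2 = 64π^2/3 + 25.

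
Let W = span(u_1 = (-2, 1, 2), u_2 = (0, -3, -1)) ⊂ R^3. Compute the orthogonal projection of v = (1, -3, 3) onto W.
proj_W(v) = (-16/13, -137/65, 21/65)

Set up U = [u_1 | ... | u_2] ∈ R^(3×2). The projector onto W = col(U) is P = U (U^T U)^(-1) U^T.
Compute U^T U =
  [9, -5]
  [-5, 10],
and U^T v = (1, 6).
Solve U^T U · c = U^T v for the coefficients: c = (8/13, 59/65). The projection is proj_W(v) = U c.
Check: (v - proj_W(v)) · u_1 = 0  (should be 0).
Check: (v - proj_W(v)) · u_2 = 0  (should be 0).
Result: proj_W(v) = (-16/13, -137/65, 21/65).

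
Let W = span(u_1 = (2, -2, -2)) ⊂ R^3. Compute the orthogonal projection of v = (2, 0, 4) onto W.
proj_W(v) = (-2/3, 2/3, 2/3)

Set up U = [u_1 | ... | u_1] ∈ R^(3×1). The projector onto W = col(U) is P = U (U^T U)^(-1) U^T.
Compute U^T U =
  [12],
and U^T v = (-4).
Solve U^T U · c = U^T v for the coefficients: c = (-1/3). The projection is proj_W(v) = U c.
Check: (v - proj_W(v)) · u_1 = 0  (should be 0).
Result: proj_W(v) = (-2/3, 2/3, 2/3).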